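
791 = 791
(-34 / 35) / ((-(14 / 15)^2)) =765 / 686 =1.12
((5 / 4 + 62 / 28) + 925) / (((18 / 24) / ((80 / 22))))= 1039880 / 231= 4501.65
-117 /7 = -16.71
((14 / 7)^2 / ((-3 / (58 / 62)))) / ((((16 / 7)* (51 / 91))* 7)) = -2639 / 18972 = -0.14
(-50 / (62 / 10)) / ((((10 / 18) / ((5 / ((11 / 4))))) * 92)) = -0.29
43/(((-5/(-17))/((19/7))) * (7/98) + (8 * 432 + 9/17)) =27778/2232923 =0.01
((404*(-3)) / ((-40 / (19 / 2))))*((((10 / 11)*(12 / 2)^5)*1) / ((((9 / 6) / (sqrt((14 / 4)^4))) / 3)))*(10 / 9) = 609320880 / 11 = 55392807.27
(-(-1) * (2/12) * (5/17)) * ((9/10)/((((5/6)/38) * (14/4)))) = 342/595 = 0.57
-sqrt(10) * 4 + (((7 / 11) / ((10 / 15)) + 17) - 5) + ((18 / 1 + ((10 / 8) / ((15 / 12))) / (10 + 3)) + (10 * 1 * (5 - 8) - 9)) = -4 * sqrt(10) - 2279 / 286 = -20.62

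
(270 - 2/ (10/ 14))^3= 2384621056/ 125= 19076968.45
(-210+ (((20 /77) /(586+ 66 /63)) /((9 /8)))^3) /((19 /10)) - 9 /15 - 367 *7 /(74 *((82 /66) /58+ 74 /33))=-36184588203581398674152 /286131528051707849445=-126.46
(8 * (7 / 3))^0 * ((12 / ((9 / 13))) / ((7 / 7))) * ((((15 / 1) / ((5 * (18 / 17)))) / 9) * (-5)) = -2210 / 81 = -27.28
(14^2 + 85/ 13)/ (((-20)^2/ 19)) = 50027/ 5200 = 9.62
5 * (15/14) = 75/14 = 5.36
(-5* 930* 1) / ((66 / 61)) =-47275 / 11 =-4297.73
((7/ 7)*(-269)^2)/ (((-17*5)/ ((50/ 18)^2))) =-9045125/ 1377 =-6568.72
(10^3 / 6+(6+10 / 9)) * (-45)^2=351900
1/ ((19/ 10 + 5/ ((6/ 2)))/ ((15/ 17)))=450/ 1819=0.25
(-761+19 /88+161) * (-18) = 475029 /44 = 10796.11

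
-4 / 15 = -0.27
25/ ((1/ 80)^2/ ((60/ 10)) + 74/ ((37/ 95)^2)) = 35520000/ 693120037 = 0.05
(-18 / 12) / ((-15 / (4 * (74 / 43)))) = 148 / 215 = 0.69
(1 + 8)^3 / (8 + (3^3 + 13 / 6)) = 4374 / 223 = 19.61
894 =894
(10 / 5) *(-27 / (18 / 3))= -9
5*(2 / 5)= 2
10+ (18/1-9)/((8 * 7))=569/56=10.16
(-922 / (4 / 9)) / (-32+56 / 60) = 62235 / 932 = 66.78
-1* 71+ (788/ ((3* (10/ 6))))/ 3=-277/ 15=-18.47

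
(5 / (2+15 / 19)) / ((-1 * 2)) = -95 / 106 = -0.90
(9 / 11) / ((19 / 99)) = 81 / 19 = 4.26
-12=-12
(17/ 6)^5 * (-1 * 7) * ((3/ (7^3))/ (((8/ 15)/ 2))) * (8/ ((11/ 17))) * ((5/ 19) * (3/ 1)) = -603439225/ 1474704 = -409.19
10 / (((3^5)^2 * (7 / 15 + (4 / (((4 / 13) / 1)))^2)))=25 / 25017093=0.00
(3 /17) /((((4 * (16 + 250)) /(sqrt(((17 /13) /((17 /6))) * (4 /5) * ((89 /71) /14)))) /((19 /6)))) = sqrt(8625435) /30754360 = 0.00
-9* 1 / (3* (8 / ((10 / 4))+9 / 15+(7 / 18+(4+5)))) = -270 / 1187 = -0.23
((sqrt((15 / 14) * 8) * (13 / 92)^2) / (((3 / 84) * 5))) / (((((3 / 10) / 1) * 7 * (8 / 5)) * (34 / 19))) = 16055 * sqrt(105) / 3021648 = 0.05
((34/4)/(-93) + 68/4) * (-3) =-3145/62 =-50.73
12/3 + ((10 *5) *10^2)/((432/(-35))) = -21659/54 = -401.09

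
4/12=1/3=0.33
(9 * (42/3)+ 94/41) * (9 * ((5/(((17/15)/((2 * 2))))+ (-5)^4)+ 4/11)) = 5692303620/7667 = 742442.11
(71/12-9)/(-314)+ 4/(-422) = 271/795048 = 0.00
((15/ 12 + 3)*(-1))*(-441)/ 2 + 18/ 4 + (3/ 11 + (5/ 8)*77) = 43561/ 44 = 990.02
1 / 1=1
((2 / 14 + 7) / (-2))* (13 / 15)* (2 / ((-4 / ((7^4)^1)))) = 22295 / 6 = 3715.83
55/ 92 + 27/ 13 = 3199/ 1196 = 2.67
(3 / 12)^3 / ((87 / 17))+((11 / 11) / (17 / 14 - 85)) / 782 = 0.00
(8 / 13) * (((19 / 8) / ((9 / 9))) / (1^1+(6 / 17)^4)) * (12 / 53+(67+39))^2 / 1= 50299778913100 / 3097262389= 16240.08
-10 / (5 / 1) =-2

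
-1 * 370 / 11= -370 / 11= -33.64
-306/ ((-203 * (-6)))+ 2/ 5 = 151/ 1015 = 0.15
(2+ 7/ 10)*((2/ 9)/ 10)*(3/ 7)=9/ 350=0.03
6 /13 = 0.46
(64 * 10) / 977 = 640 / 977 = 0.66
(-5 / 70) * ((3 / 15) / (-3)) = 1 / 210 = 0.00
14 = 14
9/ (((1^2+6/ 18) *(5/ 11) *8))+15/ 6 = 697/ 160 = 4.36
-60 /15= -4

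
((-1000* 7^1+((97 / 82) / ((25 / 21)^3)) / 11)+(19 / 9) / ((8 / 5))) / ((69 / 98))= -173995237165687 / 17504437500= -9940.06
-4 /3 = -1.33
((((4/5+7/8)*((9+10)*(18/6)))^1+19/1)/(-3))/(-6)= 6.36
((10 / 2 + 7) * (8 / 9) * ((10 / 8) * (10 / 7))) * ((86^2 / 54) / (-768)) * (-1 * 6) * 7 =46225 / 324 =142.67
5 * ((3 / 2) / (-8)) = -0.94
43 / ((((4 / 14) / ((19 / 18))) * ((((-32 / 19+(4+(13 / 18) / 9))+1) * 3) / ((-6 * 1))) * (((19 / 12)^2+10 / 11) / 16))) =-438.20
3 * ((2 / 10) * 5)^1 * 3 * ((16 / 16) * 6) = 54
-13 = -13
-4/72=-1/18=-0.06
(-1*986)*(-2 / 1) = 1972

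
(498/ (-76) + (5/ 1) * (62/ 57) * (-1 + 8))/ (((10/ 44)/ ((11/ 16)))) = 95.34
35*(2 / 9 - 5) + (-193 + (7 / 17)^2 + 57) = -788240 / 2601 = -303.05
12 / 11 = 1.09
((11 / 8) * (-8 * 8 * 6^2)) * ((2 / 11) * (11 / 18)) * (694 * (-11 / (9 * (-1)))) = -2687168 / 9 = -298574.22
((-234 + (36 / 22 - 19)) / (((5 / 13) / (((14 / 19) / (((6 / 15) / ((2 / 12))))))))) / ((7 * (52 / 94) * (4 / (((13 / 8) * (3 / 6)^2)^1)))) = -1689415 / 321024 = -5.26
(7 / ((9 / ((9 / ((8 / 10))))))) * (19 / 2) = 665 / 8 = 83.12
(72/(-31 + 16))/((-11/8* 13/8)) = 1536/715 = 2.15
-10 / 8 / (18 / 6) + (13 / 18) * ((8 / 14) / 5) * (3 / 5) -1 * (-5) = 3243 / 700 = 4.63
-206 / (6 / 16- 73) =2.84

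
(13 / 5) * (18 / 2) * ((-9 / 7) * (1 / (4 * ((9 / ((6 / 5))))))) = -351 / 350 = -1.00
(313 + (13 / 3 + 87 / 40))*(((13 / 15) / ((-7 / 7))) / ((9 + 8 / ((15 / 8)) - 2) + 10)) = -498433 / 38280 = -13.02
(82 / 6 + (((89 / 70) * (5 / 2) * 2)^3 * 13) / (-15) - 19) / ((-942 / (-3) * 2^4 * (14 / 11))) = -34408429 / 965009920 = -0.04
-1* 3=-3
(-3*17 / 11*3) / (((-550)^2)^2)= -153 / 1006568750000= -0.00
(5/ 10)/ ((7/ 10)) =5/ 7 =0.71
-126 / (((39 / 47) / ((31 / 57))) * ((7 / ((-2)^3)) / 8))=186496 / 247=755.04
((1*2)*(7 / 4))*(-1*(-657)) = 4599 / 2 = 2299.50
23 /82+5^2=2073 /82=25.28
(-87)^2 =7569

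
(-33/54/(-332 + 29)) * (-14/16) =-0.00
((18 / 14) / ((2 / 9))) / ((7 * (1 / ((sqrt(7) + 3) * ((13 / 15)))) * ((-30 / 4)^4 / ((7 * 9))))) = 312 * sqrt(7) / 21875 + 936 / 21875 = 0.08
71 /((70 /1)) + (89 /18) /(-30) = 3211 /3780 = 0.85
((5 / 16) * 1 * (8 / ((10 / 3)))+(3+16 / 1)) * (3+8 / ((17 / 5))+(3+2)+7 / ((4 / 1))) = 65017 / 272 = 239.03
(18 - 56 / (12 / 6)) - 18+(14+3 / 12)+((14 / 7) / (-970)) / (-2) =-26673 / 1940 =-13.75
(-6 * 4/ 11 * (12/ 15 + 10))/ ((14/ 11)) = -648/ 35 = -18.51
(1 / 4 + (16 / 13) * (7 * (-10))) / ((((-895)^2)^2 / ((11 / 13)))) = -49137 / 433749350222500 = -0.00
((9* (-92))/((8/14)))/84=-69/4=-17.25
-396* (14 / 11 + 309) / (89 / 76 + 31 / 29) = -270801072 / 4937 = -54851.34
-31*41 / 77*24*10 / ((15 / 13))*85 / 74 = -11235640 / 2849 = -3943.71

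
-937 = -937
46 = 46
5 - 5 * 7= -30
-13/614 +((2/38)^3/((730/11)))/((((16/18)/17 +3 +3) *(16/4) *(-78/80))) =-19589496428/925222917931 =-0.02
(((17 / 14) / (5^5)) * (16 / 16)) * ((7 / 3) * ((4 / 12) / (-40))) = -17 / 2250000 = -0.00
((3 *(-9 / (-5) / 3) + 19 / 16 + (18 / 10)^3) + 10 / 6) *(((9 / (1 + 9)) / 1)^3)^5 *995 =859285473080602398489 / 400000000000000000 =2148.21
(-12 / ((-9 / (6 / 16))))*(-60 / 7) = -30 / 7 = -4.29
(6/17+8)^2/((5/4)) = 80656/1445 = 55.82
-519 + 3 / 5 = -2592 / 5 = -518.40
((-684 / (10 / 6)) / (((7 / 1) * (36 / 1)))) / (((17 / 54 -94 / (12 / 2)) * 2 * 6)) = 513 / 58030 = 0.01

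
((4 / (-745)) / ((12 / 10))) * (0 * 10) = 0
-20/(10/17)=-34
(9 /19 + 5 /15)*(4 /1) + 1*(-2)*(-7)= 17.23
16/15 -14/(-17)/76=1.08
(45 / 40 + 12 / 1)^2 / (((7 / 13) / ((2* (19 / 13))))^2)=81225 / 16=5076.56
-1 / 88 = -0.01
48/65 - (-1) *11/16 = 1483/1040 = 1.43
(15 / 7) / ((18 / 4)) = 10 / 21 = 0.48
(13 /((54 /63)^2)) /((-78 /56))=-343 /27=-12.70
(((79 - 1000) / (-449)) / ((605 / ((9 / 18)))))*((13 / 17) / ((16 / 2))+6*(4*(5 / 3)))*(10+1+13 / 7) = 6457131 / 7388744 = 0.87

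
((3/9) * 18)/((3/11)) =22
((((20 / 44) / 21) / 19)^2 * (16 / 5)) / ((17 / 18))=160 / 36386273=0.00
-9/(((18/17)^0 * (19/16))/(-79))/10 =5688/95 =59.87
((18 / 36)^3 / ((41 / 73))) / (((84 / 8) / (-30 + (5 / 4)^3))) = -131035 / 220416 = -0.59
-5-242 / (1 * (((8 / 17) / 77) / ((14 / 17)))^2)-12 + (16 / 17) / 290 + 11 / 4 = -86652527011 / 19720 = -4394144.37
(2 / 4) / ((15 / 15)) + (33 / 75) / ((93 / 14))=2633 / 4650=0.57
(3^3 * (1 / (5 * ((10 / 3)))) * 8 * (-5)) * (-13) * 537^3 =652245692436 / 5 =130449138487.20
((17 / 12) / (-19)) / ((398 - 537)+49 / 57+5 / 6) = 17 / 31306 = 0.00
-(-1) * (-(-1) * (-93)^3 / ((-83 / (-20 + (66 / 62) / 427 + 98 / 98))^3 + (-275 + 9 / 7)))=29845865418750466659000 / 7061812635260769341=4226.37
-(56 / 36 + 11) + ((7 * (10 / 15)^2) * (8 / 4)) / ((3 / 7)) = 53 / 27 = 1.96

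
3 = 3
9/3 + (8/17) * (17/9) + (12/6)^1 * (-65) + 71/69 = -25892/207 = -125.08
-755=-755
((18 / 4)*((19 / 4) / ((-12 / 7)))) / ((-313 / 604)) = 60249 / 2504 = 24.06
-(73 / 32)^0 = -1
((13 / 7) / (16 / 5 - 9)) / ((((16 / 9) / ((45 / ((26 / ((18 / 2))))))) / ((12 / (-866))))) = 54675 / 1406384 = 0.04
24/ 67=0.36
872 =872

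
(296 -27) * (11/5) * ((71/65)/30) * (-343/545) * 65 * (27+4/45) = -87841782413/3678750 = -23878.16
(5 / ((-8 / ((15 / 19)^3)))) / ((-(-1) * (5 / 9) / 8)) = -30375 / 6859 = -4.43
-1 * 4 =-4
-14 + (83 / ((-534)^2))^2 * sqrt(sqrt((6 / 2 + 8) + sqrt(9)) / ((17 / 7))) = -14 + 6889 * sqrt(17) * 2^(1 / 4) * 7^(3 / 4) / 1382337053712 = -14.00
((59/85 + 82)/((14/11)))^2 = 5978227761/1416100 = 4221.61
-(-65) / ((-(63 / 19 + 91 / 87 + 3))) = -107445 / 12169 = -8.83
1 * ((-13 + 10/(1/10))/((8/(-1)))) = -87/8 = -10.88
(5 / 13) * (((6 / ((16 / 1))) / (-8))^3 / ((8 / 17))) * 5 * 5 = -57375 / 27262976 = -0.00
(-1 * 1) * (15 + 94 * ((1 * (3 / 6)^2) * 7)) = -359 / 2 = -179.50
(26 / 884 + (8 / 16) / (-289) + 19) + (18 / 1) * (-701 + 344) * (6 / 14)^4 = -19603305 / 99127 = -197.76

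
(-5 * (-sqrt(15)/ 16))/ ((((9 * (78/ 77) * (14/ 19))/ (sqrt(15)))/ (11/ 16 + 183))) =128.17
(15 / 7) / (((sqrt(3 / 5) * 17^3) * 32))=5 * sqrt(15) / 1100512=0.00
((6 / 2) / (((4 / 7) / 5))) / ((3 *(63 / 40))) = 50 / 9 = 5.56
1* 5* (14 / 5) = 14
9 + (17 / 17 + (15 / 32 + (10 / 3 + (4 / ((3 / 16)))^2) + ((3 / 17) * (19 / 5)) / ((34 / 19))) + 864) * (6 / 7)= 1144.10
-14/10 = -7/5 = -1.40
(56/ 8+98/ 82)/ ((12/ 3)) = 84/ 41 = 2.05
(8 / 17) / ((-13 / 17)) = -8 / 13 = -0.62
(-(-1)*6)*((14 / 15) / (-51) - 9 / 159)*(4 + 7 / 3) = -115406 / 40545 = -2.85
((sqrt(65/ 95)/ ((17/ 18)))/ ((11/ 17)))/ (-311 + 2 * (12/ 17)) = -0.00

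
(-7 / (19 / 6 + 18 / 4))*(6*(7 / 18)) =-49 / 23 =-2.13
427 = 427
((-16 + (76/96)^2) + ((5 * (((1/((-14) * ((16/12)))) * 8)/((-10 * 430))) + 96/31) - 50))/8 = -1673560153/214986240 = -7.78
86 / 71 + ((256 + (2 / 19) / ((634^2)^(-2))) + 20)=22942745256870 / 1349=17007224059.95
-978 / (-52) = 489 / 26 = 18.81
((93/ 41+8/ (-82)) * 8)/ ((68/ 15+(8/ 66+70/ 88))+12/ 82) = 14240/ 4589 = 3.10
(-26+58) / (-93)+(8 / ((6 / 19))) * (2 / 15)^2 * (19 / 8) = 15182 / 20925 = 0.73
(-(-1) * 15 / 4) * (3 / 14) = 45 / 56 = 0.80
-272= -272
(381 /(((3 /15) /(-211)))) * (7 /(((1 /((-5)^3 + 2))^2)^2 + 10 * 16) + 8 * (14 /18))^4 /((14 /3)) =-348212015658982000750709541631089728150327940953348855 /2622522589135949333988817015825287918422336178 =-132777508.61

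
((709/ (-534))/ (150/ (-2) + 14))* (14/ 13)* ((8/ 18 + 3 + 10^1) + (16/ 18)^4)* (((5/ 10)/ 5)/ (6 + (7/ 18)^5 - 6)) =3.71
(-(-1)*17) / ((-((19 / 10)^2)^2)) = -170000 / 130321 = -1.30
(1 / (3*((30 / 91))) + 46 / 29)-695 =-692.40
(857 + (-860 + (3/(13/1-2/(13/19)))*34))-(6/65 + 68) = -519161/8515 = -60.97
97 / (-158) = -97 / 158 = -0.61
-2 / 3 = -0.67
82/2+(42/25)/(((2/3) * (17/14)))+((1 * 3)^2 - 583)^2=140045607/425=329519.08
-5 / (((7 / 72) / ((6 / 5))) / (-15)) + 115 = 7285 / 7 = 1040.71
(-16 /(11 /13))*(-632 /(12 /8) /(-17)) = -262912 /561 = -468.65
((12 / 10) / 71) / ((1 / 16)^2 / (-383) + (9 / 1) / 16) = 588288 / 19578605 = 0.03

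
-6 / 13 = -0.46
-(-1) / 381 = 1 / 381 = 0.00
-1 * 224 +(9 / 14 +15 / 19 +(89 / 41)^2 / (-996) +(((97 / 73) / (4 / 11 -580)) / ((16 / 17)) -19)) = -100152442625697631 / 414581437124736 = -241.57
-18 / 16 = -1.12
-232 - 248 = -480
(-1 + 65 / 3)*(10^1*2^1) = 1240 / 3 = 413.33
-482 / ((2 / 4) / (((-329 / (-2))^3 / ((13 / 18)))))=-5941606603.15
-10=-10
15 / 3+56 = 61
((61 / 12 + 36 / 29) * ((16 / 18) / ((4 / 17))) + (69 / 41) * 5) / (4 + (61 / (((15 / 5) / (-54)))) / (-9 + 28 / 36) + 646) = 1448143 / 35120682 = 0.04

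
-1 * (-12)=12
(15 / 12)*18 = 45 / 2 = 22.50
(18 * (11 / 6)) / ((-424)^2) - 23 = -4134815 / 179776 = -23.00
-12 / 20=-3 / 5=-0.60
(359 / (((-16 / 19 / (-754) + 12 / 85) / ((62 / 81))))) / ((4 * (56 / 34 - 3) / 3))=-115191104015 / 107601912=-1070.53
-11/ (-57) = 0.19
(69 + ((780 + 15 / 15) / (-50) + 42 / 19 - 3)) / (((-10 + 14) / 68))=849337 / 950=894.04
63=63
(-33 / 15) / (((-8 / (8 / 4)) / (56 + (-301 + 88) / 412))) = 251449 / 8240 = 30.52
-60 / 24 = -5 / 2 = -2.50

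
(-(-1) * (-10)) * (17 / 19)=-170 / 19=-8.95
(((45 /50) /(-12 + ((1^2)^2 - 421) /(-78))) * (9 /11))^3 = -1167575877 /846590536000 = -0.00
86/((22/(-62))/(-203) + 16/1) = 5.37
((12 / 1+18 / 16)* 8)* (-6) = -630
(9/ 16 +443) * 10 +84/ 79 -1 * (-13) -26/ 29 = 81537455/ 18328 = 4448.79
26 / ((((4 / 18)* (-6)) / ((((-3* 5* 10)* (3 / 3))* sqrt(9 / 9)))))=2925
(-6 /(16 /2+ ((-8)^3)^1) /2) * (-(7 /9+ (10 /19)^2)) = -0.01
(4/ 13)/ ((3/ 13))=1.33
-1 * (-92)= 92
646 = 646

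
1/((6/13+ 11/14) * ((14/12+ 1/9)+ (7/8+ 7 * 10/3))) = 13104/416545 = 0.03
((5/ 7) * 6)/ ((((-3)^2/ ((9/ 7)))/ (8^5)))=983040/ 49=20062.04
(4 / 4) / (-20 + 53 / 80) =-80 / 1547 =-0.05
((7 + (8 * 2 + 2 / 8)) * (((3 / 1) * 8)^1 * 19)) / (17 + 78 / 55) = 583110 / 1013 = 575.63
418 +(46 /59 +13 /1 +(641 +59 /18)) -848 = 242197 /1062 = 228.06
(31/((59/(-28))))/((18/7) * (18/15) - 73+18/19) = 577220/2705917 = 0.21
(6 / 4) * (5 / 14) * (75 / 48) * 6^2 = 3375 / 112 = 30.13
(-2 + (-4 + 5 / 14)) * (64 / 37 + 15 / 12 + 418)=-4922095 / 2072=-2375.53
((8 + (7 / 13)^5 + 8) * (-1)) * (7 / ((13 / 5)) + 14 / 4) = -959156695 / 9653618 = -99.36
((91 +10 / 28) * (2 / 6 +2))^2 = 1635841 / 36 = 45440.03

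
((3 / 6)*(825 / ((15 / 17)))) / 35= 187 / 14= 13.36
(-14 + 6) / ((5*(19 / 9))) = -72 / 95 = -0.76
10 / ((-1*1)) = -10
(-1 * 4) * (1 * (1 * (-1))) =4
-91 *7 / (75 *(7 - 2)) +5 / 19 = -10228 / 7125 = -1.44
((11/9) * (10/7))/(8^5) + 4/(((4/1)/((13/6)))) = 2236471/1032192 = 2.17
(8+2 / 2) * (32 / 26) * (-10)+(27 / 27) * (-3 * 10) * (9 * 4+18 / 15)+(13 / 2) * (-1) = -32065 / 26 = -1233.27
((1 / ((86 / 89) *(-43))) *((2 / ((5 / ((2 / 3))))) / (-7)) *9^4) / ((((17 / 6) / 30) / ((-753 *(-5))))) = 52763824440 / 220031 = 239801.78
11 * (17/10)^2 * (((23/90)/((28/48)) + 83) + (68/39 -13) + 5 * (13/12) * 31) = 1389156241/182000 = 7632.73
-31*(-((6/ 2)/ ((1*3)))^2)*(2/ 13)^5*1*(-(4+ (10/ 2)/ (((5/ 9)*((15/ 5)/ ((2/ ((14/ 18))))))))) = -81344/ 2599051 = -0.03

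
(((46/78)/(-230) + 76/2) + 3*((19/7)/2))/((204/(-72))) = -114848/7735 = -14.85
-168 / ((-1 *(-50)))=-84 / 25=-3.36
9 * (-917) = -8253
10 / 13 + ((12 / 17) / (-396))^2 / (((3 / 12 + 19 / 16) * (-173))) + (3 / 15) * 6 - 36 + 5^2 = -735085343273 / 81397865835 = -9.03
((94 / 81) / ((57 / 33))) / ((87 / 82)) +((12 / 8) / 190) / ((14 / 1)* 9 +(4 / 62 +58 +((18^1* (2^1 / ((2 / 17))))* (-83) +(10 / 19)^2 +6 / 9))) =1435419048751447 / 2266743616163640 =0.63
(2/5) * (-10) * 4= -16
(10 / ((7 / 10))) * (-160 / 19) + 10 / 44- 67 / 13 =-4763397 / 38038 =-125.23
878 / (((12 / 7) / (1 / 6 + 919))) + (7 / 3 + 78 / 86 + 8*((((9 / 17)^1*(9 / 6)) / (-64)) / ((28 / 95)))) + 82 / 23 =31913708966071 / 67790016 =470773.00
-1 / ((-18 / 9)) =1 / 2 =0.50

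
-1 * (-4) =4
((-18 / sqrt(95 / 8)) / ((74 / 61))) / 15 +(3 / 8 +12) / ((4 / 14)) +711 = 12069 / 16- 366 * sqrt(190) / 17575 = 754.03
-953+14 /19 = -18093 /19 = -952.26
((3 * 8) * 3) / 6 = 12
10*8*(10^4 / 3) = 800000 / 3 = 266666.67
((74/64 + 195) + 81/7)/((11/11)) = 46531/224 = 207.73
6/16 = 3/8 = 0.38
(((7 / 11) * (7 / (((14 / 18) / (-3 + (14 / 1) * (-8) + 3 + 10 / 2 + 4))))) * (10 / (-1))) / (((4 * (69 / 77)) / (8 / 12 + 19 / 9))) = 4571.56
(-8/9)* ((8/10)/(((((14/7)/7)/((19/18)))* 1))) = -1064/405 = -2.63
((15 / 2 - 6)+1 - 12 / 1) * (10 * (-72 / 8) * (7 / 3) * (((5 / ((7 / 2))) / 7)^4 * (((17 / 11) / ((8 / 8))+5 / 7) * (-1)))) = -495900000 / 63412811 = -7.82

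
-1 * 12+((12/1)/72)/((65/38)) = -2321/195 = -11.90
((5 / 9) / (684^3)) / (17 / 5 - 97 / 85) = 425 / 552983334912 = 0.00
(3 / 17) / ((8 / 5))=0.11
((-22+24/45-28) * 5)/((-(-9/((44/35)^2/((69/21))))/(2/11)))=-2.40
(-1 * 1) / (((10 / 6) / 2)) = -6 / 5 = -1.20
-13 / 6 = -2.17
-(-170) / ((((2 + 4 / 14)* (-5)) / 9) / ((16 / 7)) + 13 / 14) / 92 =5355 / 1081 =4.95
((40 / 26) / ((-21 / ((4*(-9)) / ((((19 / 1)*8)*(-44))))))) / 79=-15 / 3005002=-0.00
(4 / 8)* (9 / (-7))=-9 / 14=-0.64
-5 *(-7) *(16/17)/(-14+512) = 280/4233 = 0.07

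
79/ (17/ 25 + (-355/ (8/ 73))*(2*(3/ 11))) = -0.04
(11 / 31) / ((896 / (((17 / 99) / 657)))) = 17 / 164239488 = 0.00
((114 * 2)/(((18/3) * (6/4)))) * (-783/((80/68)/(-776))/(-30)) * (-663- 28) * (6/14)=22602308724/175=129156049.85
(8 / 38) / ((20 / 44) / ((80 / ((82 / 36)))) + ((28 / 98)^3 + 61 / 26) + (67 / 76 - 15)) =-56504448 / 3149897407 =-0.02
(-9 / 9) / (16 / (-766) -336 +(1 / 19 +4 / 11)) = 80047 / 26864143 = 0.00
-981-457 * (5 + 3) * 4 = -15605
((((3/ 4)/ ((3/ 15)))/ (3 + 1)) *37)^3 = 170953875/ 4096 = 41736.79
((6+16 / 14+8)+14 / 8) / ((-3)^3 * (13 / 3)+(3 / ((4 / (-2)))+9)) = -473 / 3066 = -0.15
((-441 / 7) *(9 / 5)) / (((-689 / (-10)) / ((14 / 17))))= -15876 / 11713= -1.36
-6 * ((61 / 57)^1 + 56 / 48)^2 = -21675 / 722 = -30.02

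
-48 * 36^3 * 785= -1757998080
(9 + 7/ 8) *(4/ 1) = 79/ 2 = 39.50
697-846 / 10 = 3062 / 5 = 612.40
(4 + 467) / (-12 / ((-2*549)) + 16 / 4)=117.43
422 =422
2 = 2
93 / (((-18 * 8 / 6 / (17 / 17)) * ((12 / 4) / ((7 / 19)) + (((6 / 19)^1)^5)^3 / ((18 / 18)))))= -3294304565482831230883 / 6922593951953267160600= -0.48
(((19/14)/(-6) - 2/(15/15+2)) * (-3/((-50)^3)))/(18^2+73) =-3/55580000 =-0.00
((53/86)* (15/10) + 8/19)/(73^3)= 4397/1271307556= 0.00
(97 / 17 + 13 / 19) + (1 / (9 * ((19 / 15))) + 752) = 734965 / 969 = 758.48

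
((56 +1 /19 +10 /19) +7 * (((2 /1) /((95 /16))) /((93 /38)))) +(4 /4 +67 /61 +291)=188972572 /538935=350.64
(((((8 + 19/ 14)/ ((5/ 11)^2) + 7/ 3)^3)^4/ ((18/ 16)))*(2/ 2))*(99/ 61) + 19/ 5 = 2687481106963571917526381967313321977118033034479176045851/ 13693404485918734771728515625000000000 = 196260988983942960085.07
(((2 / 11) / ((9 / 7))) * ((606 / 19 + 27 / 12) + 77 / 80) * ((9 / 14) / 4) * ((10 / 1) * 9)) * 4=480267 / 1672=287.24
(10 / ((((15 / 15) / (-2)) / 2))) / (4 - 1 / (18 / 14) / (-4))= -1440 / 151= -9.54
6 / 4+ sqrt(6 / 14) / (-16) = 3 / 2-sqrt(21) / 112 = 1.46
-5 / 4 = -1.25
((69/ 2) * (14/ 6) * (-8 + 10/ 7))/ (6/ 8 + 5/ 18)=-19044/ 37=-514.70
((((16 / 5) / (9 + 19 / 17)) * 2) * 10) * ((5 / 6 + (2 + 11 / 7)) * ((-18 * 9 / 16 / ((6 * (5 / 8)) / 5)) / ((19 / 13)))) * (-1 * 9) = 13246740 / 5719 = 2316.27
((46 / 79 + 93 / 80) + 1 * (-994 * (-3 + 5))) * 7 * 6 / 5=-263615793 / 15800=-16684.54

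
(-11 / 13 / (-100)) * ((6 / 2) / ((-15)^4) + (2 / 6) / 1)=30943 / 10968750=0.00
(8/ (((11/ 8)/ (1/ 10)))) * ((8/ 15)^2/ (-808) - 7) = -5090656/ 1249875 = -4.07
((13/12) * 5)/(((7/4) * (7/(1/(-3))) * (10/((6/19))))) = -13/2793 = -0.00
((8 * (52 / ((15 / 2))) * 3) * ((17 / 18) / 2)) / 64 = 221 / 180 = 1.23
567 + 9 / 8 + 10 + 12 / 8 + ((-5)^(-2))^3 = 579.63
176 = 176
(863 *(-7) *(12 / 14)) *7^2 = -253722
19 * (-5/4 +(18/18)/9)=-779/36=-21.64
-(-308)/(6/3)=154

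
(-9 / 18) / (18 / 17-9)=17 / 270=0.06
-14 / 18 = -7 / 9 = -0.78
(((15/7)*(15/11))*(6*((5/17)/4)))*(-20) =-25.78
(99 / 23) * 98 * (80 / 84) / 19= 9240 / 437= 21.14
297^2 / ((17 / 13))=1146717 / 17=67453.94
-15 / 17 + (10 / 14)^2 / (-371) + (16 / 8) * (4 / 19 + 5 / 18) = 4908371 / 52846353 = 0.09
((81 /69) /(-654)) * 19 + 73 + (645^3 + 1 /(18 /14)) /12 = 3027243880939 /135378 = 22361416.78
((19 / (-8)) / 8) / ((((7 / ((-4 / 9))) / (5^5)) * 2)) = 29.45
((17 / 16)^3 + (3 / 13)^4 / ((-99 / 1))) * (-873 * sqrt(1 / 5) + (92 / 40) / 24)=35500160957 / 308842659840 - 1347462631107 * sqrt(5) / 6434222080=-468.17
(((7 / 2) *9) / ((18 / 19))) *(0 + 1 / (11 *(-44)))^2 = 133 / 937024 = 0.00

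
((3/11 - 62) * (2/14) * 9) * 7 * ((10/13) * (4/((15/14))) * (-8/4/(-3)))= -152096/143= -1063.61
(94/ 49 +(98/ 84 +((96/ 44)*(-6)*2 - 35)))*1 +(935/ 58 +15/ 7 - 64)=-4869052/ 46893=-103.83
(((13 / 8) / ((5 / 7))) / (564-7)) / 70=13 / 222800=0.00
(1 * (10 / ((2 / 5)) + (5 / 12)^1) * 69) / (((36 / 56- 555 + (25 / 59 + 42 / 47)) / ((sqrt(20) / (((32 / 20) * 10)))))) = -136168165 * sqrt(5) / 343521776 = -0.89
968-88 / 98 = 47388 / 49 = 967.10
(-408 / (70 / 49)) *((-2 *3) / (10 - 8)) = 4284 / 5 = 856.80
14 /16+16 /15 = 233 /120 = 1.94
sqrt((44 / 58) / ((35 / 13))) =sqrt(290290) / 1015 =0.53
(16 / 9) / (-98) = -8 / 441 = -0.02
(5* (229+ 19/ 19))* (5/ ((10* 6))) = 575/ 6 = 95.83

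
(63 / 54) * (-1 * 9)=-21 / 2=-10.50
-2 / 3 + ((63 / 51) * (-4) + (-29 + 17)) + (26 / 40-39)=-57077 / 1020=-55.96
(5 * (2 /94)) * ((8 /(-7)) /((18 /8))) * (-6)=320 /987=0.32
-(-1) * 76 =76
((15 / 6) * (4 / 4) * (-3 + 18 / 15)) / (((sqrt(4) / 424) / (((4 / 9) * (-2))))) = 848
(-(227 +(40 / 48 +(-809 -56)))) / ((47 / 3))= 3823 / 94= 40.67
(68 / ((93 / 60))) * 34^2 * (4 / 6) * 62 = 6288640 / 3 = 2096213.33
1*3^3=27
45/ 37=1.22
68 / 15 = 4.53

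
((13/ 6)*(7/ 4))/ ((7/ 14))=91/ 12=7.58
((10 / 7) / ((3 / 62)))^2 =384400 / 441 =871.66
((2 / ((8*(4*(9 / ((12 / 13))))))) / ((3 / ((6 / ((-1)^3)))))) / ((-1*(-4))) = -1 / 312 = -0.00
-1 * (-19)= 19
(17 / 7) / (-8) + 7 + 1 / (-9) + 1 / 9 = 375 / 56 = 6.70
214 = 214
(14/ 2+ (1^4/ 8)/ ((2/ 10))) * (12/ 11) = 183/ 22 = 8.32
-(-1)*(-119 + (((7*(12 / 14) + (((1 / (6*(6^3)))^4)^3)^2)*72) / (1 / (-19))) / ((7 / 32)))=-8235728312552922634381679865627903903968457735914019161714601539666293892245 / 218795085137787377995558672503957764186661318504370710473690403689201664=-37641.29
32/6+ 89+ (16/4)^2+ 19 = 388/3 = 129.33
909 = 909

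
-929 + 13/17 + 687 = -4101/17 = -241.24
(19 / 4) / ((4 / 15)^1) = 285 / 16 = 17.81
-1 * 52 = -52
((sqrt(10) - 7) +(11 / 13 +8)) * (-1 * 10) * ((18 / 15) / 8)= -7.51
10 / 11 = 0.91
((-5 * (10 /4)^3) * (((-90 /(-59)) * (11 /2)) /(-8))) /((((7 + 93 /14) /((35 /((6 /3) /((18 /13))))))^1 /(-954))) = -325395984375 /2343952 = -138823.66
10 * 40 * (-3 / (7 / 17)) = -20400 / 7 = -2914.29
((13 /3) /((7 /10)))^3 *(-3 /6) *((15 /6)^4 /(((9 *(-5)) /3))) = 34328125 /111132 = 308.90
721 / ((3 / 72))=17304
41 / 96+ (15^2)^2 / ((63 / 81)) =43740287 / 672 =65089.71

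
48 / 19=2.53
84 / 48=7 / 4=1.75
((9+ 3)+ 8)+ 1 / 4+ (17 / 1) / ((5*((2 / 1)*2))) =211 / 10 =21.10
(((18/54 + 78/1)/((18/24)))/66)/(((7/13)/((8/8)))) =6110/2079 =2.94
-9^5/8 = -59049/8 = -7381.12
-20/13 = -1.54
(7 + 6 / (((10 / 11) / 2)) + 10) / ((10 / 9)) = 1359 / 50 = 27.18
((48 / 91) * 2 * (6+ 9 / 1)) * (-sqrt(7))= -1440 * sqrt(7) / 91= -41.87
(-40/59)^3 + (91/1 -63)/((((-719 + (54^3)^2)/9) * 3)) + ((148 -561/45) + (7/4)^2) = 169006119263729798269/1222164945454483920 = 138.28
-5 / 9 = -0.56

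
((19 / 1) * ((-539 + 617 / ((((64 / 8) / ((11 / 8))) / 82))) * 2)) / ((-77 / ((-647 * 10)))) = 1458502985 / 56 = 26044696.16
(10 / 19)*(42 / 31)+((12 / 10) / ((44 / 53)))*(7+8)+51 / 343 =100197057 / 4444594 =22.54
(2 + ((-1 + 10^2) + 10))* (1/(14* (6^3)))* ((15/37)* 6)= 5/56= 0.09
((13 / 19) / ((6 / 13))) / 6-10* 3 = -20351 / 684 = -29.75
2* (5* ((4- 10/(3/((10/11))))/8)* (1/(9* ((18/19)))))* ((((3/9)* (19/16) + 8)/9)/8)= 38285/2309472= 0.02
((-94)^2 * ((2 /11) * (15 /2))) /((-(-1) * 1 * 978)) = 22090 /1793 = 12.32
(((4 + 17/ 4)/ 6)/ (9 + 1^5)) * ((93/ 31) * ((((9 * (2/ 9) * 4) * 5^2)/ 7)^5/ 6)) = 22000000000/ 16807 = 1308978.40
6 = 6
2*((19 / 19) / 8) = 1 / 4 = 0.25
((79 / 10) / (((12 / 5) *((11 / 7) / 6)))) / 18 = 553 / 792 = 0.70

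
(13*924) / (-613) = -12012 / 613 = -19.60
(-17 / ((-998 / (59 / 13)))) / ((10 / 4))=1003 / 32435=0.03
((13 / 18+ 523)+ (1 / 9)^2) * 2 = 84845 / 81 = 1047.47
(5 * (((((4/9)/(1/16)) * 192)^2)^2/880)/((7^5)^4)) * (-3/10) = -8796093022208/118491515451953821485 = -0.00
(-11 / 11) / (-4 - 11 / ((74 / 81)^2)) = 5476 / 94075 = 0.06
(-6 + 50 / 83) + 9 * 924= 689780 / 83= 8310.60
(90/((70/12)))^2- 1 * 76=7940/49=162.04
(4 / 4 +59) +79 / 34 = 2119 / 34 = 62.32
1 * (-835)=-835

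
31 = 31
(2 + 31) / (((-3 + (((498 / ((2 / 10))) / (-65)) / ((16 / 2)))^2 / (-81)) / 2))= -1606176 / 79897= -20.10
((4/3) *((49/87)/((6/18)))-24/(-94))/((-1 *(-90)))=5128/184005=0.03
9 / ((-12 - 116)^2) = 9 / 16384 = 0.00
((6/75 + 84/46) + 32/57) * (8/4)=161744/32775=4.93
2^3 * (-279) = -2232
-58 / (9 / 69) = -1334 / 3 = -444.67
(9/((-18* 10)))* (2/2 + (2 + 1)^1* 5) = -4/5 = -0.80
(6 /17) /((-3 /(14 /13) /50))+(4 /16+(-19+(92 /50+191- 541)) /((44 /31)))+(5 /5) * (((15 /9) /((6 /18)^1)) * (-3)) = -34005527 /121550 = -279.77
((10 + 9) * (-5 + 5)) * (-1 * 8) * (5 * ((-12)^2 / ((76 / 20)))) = 0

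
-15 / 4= -3.75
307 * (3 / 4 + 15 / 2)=10131 / 4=2532.75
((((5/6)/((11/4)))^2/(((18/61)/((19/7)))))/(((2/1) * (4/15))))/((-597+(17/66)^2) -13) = -144875/55794291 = -0.00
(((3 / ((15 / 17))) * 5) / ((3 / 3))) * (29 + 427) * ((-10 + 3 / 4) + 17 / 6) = -49742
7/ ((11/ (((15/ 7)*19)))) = 285/ 11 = 25.91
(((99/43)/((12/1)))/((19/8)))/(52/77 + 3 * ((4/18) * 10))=7623/692816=0.01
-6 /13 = -0.46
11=11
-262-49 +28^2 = 473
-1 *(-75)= 75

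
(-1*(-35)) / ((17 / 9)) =315 / 17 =18.53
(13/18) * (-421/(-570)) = 5473/10260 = 0.53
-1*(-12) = 12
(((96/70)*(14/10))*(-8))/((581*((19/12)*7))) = -4608/1931825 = -0.00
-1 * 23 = -23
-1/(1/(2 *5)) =-10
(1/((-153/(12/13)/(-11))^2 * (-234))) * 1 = -968/51429573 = -0.00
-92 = -92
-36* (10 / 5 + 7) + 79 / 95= -30701 / 95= -323.17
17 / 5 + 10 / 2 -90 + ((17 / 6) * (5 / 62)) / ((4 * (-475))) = -11534993 / 141360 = -81.60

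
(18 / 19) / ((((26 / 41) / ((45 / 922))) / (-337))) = -5595885 / 227734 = -24.57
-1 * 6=-6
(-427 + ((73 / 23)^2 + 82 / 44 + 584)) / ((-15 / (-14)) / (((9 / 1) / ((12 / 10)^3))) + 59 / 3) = 1032198825 / 121419254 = 8.50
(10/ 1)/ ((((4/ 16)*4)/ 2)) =20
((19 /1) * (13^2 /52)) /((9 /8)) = 54.89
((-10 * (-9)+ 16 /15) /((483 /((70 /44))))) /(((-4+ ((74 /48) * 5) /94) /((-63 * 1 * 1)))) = 10785936 /2236267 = 4.82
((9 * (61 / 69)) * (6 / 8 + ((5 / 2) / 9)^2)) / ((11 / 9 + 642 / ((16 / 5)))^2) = 784704 / 4857786047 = 0.00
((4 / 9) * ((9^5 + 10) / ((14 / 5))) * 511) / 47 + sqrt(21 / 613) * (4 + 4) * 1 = 8 * sqrt(12873) / 613 + 43113070 / 423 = 101923.63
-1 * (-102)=102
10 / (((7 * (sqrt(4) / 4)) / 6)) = 120 / 7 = 17.14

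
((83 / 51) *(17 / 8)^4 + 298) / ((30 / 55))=44765633 / 73728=607.17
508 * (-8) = -4064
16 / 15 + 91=1381 / 15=92.07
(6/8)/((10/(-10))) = -3/4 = -0.75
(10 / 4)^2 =25 / 4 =6.25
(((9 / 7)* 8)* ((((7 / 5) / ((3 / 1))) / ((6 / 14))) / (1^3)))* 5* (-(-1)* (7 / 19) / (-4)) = -5.16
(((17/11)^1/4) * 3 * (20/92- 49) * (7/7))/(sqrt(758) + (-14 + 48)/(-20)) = -130050 * sqrt(758)/1736753- 221085/1736753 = -2.19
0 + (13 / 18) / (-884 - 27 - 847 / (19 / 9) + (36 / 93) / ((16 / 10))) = -7657 / 13909491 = -0.00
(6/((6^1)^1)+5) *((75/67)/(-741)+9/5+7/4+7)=10474017/165490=63.29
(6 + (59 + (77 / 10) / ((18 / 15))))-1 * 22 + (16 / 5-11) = 2497 / 60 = 41.62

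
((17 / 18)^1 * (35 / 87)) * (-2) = -595 / 783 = -0.76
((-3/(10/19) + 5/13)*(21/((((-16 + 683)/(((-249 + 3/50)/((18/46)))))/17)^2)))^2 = 861232433.27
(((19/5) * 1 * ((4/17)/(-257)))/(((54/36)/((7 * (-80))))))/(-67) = -0.02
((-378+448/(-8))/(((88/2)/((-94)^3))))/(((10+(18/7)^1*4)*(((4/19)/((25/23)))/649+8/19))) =631391787775/658738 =958486.97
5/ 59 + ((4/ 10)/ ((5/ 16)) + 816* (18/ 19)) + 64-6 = 23328497/ 28025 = 832.42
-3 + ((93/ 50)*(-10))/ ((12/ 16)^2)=-541/ 15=-36.07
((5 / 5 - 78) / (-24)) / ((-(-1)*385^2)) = 1 / 46200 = 0.00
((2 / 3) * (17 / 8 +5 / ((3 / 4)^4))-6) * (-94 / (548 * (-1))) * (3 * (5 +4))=271895 / 9864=27.56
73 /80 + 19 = 1593 /80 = 19.91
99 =99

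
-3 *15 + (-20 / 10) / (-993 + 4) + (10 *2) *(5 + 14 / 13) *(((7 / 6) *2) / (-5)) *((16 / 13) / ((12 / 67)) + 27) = -2957598491 / 1504269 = -1966.14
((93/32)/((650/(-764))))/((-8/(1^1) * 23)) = 17763/956800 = 0.02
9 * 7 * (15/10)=189/2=94.50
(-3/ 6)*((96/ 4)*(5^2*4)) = -1200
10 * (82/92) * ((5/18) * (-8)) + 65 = 9355/207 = 45.19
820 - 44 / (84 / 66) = 785.43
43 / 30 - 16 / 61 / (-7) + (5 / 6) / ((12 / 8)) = 77873 / 38430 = 2.03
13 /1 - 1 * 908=-895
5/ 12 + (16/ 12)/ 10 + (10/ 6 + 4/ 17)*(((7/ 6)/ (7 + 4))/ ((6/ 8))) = 82699/ 100980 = 0.82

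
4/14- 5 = -33/7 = -4.71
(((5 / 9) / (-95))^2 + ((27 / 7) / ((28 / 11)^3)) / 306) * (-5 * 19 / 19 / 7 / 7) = -609919445 / 7485819513984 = -0.00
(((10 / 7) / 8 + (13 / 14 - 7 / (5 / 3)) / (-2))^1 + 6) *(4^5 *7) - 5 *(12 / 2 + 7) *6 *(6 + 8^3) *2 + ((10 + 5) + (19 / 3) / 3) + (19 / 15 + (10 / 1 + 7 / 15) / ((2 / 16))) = -15656629 / 45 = -347925.09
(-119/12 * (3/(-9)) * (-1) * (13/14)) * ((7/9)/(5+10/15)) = -91/216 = -0.42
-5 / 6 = -0.83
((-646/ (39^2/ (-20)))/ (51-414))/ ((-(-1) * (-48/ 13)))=1615/ 254826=0.01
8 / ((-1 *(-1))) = 8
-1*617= -617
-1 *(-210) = 210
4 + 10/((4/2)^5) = 4.31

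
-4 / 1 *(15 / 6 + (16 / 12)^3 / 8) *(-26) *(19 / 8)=37297 / 54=690.69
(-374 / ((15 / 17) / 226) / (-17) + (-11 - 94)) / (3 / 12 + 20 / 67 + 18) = 22230332 / 74565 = 298.13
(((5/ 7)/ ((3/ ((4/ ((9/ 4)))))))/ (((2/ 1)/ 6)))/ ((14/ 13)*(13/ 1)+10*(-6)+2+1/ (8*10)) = -6400/ 221697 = -0.03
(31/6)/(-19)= -31/114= -0.27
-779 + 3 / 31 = -778.90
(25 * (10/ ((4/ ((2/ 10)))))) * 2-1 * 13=12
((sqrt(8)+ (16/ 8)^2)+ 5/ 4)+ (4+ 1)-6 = 2* sqrt(2)+ 17/ 4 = 7.08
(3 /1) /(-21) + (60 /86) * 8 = 1637 /301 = 5.44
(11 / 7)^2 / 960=121 / 47040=0.00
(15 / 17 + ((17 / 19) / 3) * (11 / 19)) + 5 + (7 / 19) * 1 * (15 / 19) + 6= 227300 / 18411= 12.35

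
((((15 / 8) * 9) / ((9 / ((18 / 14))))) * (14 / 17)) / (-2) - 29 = -4079 / 136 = -29.99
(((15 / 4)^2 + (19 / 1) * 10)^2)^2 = 113640397050625 / 65536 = 1734014847.57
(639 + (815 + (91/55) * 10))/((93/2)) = 31.62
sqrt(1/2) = sqrt(2)/2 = 0.71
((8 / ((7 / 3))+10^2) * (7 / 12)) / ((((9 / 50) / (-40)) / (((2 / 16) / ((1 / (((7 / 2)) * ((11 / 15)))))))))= -348425 / 81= -4301.54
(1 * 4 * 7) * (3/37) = 84/37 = 2.27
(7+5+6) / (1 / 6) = 108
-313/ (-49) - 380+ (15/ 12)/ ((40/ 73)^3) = -918256567/ 2508800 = -366.01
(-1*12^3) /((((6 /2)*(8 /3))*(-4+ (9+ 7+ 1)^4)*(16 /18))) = -81 /27839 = -0.00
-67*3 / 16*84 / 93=-1407 / 124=-11.35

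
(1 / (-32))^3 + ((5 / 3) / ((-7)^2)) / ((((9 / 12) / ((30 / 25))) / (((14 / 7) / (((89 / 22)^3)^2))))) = -13612526662915 / 2393907192504877056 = -0.00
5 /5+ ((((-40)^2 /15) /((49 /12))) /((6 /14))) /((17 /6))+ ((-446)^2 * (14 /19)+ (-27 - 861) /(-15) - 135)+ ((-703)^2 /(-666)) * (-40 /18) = 135675805996 /915705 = 148165.41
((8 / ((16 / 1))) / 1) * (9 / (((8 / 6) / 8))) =27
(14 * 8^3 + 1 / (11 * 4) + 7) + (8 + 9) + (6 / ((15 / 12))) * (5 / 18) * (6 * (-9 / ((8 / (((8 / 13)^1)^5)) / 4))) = 117443394045 / 16336892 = 7188.85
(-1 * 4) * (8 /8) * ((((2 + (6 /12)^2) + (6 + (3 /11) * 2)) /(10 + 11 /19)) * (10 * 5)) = -122550 /737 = -166.28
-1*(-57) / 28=57 / 28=2.04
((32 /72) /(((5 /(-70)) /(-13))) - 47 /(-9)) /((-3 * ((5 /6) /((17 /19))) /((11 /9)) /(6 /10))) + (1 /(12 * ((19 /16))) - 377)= -204959 /513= -399.53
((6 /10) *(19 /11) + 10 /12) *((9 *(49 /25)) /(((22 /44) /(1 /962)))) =90699 /1322750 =0.07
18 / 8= 9 / 4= 2.25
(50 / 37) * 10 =500 / 37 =13.51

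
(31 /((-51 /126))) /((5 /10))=-2604 /17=-153.18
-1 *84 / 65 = -84 / 65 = -1.29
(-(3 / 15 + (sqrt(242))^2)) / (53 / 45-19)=10899 / 802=13.59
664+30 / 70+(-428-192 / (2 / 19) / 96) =1522 / 7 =217.43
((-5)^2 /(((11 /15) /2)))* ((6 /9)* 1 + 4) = 3500 /11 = 318.18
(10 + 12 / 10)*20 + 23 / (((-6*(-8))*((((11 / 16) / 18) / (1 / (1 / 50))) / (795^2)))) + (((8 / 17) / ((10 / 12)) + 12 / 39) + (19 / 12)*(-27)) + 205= 19275517271891 / 48620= 396452432.58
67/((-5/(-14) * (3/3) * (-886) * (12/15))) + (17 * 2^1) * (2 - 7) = -301709/1772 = -170.26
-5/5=-1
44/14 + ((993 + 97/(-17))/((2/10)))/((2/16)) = 4699894/119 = 39494.91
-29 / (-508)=29 / 508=0.06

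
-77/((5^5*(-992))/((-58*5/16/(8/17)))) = -37961/39680000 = -0.00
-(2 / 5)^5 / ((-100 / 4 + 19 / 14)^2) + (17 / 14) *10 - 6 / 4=10.64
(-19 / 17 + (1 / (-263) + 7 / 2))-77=-667265 / 8942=-74.62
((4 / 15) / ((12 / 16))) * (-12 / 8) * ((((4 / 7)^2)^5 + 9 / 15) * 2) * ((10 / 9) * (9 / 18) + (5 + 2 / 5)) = -3656243072576 / 953353965375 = -3.84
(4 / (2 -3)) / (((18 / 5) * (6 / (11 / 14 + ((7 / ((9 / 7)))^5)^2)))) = -5585458832605982125 / 1318004503578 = -4237814.68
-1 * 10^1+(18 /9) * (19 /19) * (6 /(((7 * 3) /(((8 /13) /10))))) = -4534 /455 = -9.96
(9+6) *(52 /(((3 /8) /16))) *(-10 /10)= -33280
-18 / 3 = -6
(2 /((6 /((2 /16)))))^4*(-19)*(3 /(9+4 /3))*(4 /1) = -19 /285696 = -0.00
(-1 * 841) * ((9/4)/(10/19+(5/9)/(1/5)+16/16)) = -439.64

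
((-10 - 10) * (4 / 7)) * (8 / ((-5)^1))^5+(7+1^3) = 127.84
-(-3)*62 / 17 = 186 / 17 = 10.94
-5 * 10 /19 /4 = -25 /38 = -0.66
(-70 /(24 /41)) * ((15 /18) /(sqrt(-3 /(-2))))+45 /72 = 5 /8 - 7175 * sqrt(6) /216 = -80.74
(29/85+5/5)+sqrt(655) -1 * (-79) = sqrt(655)+6829/85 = 105.93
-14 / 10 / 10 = -7 / 50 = -0.14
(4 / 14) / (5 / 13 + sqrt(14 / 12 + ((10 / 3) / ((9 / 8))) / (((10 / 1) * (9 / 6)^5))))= -1705860 / 16419893 + 27378 * sqrt(31642) / 16419893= 0.19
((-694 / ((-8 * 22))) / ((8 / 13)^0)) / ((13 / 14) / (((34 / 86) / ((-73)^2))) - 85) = 41293 / 130181964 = 0.00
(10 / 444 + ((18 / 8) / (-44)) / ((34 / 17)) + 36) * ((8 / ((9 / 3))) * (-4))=-383.97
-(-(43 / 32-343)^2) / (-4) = -119530489 / 4096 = -29182.25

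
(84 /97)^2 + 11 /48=442187 /451632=0.98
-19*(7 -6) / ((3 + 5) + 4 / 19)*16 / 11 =-3.37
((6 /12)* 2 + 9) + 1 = 11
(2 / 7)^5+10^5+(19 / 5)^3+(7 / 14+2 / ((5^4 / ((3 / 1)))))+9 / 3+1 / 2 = 1051056034407 / 10504375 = 100058.88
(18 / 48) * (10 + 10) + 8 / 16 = 8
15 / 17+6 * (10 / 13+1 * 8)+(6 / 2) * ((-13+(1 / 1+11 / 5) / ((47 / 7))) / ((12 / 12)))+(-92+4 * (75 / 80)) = -15024271 / 207740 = -72.32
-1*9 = -9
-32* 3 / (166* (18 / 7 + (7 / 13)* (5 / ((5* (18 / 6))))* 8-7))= 13104 / 67811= 0.19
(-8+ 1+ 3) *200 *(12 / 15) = -640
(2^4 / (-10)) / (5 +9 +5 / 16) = -128 / 1145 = -0.11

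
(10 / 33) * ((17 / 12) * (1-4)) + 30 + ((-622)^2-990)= 385922.71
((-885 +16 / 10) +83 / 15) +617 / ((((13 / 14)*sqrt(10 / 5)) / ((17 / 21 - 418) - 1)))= -5418494*sqrt(2) / 39 - 13168 / 15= -197362.68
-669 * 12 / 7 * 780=-6261840 / 7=-894548.57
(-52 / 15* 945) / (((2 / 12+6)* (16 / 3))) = -7371 / 74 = -99.61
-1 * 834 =-834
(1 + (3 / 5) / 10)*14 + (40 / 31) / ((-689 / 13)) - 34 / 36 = 10255679 / 739350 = 13.87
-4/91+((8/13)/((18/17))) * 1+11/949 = 32813/59787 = 0.55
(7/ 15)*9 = 21/ 5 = 4.20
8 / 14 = 0.57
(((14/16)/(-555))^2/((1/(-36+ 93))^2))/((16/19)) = 336091/35046400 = 0.01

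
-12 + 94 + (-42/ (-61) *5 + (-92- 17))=-1437/ 61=-23.56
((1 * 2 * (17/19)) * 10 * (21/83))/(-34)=-210/1577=-0.13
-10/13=-0.77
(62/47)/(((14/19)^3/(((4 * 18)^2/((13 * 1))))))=275567184/209573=1314.90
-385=-385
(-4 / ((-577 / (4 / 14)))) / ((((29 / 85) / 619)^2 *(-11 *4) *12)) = -2768338225 / 224188734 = -12.35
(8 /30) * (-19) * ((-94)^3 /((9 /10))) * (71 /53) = 8963662528 /1431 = 6263915.11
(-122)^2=14884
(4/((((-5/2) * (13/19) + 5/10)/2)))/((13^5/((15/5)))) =-456/8539739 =-0.00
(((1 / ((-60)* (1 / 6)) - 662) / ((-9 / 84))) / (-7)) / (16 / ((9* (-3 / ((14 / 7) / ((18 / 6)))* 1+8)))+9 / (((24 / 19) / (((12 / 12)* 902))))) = -1112328 / 8098345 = -0.14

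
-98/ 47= -2.09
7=7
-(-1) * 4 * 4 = 16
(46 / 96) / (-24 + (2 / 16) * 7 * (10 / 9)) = -69 / 3316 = -0.02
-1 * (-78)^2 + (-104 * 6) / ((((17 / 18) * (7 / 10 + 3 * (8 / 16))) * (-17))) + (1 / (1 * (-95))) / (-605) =-100763476811 / 16610275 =-6066.33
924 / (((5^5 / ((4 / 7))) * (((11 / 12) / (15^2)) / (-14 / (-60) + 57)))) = 1483488 / 625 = 2373.58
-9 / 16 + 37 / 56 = 11 / 112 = 0.10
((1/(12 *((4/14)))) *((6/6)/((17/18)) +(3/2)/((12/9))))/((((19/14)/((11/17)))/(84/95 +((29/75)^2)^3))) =17794949043496471/66020695312500000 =0.27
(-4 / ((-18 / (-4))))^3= -512 / 729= -0.70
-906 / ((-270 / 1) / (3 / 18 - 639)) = -578783 / 270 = -2143.64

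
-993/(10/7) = -6951/10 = -695.10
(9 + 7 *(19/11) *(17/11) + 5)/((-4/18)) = -35595/242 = -147.09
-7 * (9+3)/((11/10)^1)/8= -105/11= -9.55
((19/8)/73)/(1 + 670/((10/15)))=19/587504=0.00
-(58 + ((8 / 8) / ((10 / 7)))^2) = -5849 / 100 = -58.49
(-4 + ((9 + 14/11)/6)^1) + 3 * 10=1829/66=27.71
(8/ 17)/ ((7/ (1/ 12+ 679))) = 16298/ 357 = 45.65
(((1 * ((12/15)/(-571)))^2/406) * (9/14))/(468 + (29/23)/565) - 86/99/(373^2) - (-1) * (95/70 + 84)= 33127083186796030780025323/388099747732120817521590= 85.36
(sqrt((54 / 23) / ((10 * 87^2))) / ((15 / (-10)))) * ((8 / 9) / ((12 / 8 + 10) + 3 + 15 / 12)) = -64 * sqrt(345) / 5672835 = -0.00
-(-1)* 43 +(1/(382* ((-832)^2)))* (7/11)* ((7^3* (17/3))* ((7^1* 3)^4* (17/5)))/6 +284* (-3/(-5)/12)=1678785089257/29087252480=57.72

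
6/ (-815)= -6/ 815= -0.01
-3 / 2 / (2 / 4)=-3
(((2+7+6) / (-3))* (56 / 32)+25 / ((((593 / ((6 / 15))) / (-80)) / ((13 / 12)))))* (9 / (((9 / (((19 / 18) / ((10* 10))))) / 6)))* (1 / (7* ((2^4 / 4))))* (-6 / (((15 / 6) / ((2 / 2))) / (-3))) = -276127 / 1660400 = -0.17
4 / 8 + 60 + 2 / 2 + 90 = 303 / 2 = 151.50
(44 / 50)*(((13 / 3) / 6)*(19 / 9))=2717 / 2025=1.34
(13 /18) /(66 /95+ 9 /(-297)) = 13585 /12498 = 1.09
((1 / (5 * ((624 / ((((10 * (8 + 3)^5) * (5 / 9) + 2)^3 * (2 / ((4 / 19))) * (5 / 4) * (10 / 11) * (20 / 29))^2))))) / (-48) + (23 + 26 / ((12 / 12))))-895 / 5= -1201499691818844565725209103477574474646411210 / 6327356209317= -189889687267747364918638000000000.00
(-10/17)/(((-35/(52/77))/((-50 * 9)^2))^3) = 93406070160000000000/2662043923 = 35088102548.94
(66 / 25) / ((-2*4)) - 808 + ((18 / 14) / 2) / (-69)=-13014263 / 16100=-808.34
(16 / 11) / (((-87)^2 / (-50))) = -800 / 83259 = -0.01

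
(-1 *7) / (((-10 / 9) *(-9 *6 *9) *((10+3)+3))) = -7 / 8640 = -0.00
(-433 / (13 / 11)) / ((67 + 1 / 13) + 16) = -4763 / 1080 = -4.41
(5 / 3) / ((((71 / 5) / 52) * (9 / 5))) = 6500 / 1917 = 3.39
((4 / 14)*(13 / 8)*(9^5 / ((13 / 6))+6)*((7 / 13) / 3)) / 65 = 29531 / 845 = 34.95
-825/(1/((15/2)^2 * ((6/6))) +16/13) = -660.77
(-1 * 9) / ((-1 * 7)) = 9 / 7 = 1.29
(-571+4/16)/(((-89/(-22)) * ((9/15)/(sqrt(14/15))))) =-8371 * sqrt(210)/534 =-227.17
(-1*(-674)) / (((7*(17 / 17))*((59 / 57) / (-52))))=-1997736 / 413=-4837.13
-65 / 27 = -2.41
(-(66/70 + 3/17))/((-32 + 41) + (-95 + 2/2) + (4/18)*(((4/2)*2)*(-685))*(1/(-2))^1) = -5994/1175125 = -0.01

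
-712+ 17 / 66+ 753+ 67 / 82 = 56927 / 1353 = 42.07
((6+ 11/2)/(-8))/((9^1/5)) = -115/144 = -0.80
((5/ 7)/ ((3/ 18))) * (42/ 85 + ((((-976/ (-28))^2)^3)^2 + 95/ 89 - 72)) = 2021334082224263192291018553099438/ 146593072745791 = 13788742157888221277.04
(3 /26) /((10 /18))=27 /130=0.21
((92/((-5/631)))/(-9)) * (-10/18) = -716.69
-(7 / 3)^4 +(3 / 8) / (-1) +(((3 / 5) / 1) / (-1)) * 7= -110863 / 3240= -34.22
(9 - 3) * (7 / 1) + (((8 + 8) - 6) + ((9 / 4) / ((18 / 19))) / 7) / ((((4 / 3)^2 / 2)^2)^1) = 197427 / 3584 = 55.09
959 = 959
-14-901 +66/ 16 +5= -7247/ 8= -905.88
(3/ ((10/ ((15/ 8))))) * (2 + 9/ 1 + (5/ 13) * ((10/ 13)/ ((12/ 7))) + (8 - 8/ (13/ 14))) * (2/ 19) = 32115/ 51376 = 0.63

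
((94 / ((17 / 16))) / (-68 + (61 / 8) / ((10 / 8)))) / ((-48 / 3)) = 940 / 10523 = 0.09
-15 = -15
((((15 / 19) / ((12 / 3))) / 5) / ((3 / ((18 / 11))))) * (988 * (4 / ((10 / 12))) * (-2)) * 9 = -101088 / 55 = -1837.96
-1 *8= -8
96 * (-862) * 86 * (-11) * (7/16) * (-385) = -13185858840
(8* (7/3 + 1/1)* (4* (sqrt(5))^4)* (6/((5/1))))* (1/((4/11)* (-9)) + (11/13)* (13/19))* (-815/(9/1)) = -121924000/1539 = -79222.87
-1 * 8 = -8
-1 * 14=-14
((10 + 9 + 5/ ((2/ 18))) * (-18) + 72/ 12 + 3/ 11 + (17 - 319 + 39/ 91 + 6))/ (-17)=110980/ 1309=84.78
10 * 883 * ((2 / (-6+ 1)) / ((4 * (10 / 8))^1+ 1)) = -1766 / 3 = -588.67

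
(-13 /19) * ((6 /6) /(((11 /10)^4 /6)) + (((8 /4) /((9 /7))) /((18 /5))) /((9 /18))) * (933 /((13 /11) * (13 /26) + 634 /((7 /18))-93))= -2.06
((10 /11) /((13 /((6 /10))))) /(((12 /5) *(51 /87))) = 145 /4862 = 0.03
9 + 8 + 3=20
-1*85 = -85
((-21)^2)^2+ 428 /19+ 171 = 3698816 /19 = 194674.53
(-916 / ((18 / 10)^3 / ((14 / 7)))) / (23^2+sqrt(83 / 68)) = -1647517600 / 2774443509+91600*sqrt(1411) / 2774443509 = -0.59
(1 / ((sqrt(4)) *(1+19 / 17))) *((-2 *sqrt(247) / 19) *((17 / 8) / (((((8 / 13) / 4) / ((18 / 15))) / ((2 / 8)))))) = -3757 *sqrt(247) / 36480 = -1.62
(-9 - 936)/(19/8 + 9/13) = -98280/319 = -308.09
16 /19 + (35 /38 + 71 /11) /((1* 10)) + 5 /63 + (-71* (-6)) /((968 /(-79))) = -23975954 /724185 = -33.11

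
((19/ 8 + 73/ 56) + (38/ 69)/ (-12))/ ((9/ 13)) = 273715/ 52164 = 5.25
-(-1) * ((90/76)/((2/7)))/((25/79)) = 4977/380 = 13.10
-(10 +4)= -14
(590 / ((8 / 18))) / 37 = 2655 / 74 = 35.88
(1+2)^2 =9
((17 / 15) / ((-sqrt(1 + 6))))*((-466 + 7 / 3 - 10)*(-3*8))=-27608*sqrt(7) / 15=-4869.59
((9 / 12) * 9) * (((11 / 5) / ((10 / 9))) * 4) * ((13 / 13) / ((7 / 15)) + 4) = 114939 / 350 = 328.40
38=38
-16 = -16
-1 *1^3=-1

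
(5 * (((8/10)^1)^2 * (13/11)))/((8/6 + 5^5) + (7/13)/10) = 16224/13412201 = 0.00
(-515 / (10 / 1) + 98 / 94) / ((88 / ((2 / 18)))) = -527 / 8272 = -0.06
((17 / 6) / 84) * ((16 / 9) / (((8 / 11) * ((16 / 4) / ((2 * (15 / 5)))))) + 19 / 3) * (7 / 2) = 85 / 72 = 1.18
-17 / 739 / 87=-17 / 64293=-0.00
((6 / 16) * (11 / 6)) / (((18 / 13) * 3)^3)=24167 / 2519424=0.01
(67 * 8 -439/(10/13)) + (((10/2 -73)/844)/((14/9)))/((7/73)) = -1821739/51695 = -35.24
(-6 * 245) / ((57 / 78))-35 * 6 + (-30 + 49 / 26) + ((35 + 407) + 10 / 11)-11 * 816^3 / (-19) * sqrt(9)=5128018907177 / 5434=943691370.48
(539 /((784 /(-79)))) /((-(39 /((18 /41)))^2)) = 7821 /1136356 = 0.01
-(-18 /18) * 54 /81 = 2 /3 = 0.67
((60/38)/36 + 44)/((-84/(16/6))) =-5021/3591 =-1.40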